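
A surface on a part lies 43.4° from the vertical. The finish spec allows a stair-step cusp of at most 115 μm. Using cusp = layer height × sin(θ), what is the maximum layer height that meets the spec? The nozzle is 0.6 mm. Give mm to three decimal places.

sin(43.4°) = 0.6871; t_max = 0.115/0.6871 = 0.167 mm.

0.167 mm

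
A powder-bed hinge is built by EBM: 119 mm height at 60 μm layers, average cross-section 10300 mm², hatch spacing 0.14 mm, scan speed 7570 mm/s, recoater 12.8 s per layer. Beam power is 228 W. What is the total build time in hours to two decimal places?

12.41 hours

Number of layers: 119 / 0.06 → 1984 (rounded up).
Scan path per layer: 10300 / 0.14 → 73571.4 mm.
Scan time per layer: 73571.4 / 7570 → 9.7188 s.
Time per layer = 9.7188 + 12.8, so 22.5188 s.
1984 layers × 22.5188 s/layer = 44677.2992 s, i.e. 12.41 hours.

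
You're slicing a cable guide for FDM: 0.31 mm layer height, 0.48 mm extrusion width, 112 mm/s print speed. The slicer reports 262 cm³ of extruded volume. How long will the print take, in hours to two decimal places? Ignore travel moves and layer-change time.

4.37 hours

Extrusion cross-section = 0.31 × 0.48, so 0.1488 mm².
Toolpath length = 262 cm³ / 0.1488 mm² = 262000 / 0.1488 = 1760752.7 mm.
Extrusion time: 1760752.7 / 112 → 15721 s.
15721 s = 4.37 hours.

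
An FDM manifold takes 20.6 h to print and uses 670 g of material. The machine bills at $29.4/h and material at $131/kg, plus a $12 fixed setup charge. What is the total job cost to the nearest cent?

$705.41

Time charge = 29.4 × 20.6 = $605.64.
Material charge = 131 × 670/1000, so $87.77.
Adding setup: 605.64 + 87.77 + 12 → $705.41.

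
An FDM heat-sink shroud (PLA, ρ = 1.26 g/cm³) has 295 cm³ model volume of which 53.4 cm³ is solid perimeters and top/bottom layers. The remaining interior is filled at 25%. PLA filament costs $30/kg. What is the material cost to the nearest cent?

Infill region: 295 − 53.4 → 241.6 cm³.
Deposited infill: 0.25 × 241.6 → 60.4 cm³.
Deposited volume: 53.4 + 60.4 → 113.8 cm³.
Mass: 113.8 × 1.26 → 143.388 g.
Cost = 143.388 g / 1000 × $30/kg = $4.30.

$4.30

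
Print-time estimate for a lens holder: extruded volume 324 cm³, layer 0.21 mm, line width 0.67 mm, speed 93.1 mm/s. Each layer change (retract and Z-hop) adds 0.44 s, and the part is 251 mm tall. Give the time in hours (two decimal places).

7.02 hours

Extrusion cross-section: 0.21 × 0.67 → 0.1407 mm².
Total extruded path = 324000/0.1407 = 2302771.9 mm.
Time extruding: 2302771.9 / 93.1 → 24734.4 s.
Number of layers: 251 / 0.21 → 1196 (rounded up).
Layer-change overhead: 1196 × 0.44 → 526.24 s.
Altogether 24734.4 + 526.24 = 25260.64 s, i.e. 7.02 hours.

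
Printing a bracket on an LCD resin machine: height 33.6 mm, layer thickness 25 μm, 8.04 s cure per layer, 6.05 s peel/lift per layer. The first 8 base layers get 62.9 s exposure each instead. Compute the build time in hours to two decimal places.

Layers = ⌈33.6/0.025⌉ = 1344.
Bottom layers = 8 × (62.9 + 6.05), so 551.6 s.
Regular layers = 1336 × (8.04 + 6.05) = 18824.24 s.
Total = 551.6 + 18824.24 = 19375.84 s = 5.38 hours.

5.38 hours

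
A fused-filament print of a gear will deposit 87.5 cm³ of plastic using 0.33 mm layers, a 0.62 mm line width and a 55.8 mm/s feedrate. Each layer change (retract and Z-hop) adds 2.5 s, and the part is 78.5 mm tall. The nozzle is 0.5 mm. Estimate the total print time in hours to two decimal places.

2.29 hours

Bead cross-section = 0.33 × 0.62 = 0.2046 mm².
Toolpath length = 87.5 cm³ / 0.2046 mm² = 87500 / 0.2046 = 427663.7 mm.
Extrusion time = 427663.7 / 55.8, so 7664.2 s.
Layer count = ceil(78.5 / 0.33) = 238.
Z-hop total = 238 × 2.5 = 595 s.
Total = 7664.2 + 595 = 8259.2 s = 2.29 hours.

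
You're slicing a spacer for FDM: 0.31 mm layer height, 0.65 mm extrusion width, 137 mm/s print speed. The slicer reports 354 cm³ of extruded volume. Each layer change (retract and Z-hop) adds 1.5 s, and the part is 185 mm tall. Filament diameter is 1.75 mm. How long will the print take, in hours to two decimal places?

Extrusion cross-section = 0.31 × 0.65, so 0.2015 mm².
Path length: 354000 mm³ / 0.2015 mm² → 1756823.8 mm.
Extrusion time = 1756823.8 / 137 = 12823.5 s.
Layers = ⌈185/0.31⌉ = 597.
Layer-change overhead = 597 × 1.5 = 895.5 s.
Altogether 12823.5 + 895.5 = 13719 s, i.e. 3.81 hours.

3.81 hours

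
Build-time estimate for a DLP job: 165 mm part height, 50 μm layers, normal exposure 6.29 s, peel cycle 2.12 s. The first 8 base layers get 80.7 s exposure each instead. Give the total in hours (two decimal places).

7.87 hours

Layer count = ceil(165 / 0.05) = 3300.
Base layers = 8 × (80.7 + 2.12) = 662.56 s.
Remaining layers = 3292 × (6.29 + 2.12), so 27685.72 s.
Sum: 662.56 + 27685.72 = 28348.28 s → 7.87 hours.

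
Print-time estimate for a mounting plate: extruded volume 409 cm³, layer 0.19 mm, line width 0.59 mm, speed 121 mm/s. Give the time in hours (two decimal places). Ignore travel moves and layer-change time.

Extrusion cross-section: 0.19 × 0.59 → 0.1121 mm².
Total extruded path = 409000/0.1121 = 3648528.1 mm.
Print-move time = 3648528.1 / 121, so 30153.1 s.
In the requested units: 30153.1 s = 8.38 hours.

8.38 hours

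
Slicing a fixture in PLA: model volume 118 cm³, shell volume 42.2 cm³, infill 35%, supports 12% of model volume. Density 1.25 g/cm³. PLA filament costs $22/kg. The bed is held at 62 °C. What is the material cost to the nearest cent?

Interior volume = 118 − 42.2 = 75.8 cm³.
Deposited infill: 0.35 × 75.8 → 26.53 cm³.
Support = 0.12 × 118 = 14.16 cm³.
Deposited volume = 42.2 + 26.53 + 14.16 = 82.89 cm³.
Mass: 82.89 × 1.25 → 103.6125 g.
Cost = 103.6125 g / 1000 × $22/kg = $2.28.

$2.28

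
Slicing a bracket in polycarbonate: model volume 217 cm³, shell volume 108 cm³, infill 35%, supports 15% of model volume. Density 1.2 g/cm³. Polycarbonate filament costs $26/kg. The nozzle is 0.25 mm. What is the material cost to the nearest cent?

$5.58

Volume inside the shell = 217 − 108, so 109 cm³.
Infill volume = 0.35 × 109, so 38.15 cm³.
Support = 0.15 × 217, so 32.55 cm³.
Total extruded = 108 + 38.15 + 32.55, so 178.7 cm³.
Mass: 178.7 × 1.2 → 214.44 g.
Cost = 214.44 g / 1000 × $26/kg = $5.58.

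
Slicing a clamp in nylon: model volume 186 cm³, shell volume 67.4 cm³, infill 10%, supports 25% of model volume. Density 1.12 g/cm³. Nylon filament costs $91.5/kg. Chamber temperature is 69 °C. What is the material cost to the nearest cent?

Volume inside the shell = 186 − 67.4, so 118.6 cm³.
Infill deposited = 0.10 × 118.6 = 11.86 cm³.
Support: 0.25 × 186 → 46.5 cm³.
Deposited volume = 67.4 + 11.86 + 46.5 = 125.76 cm³.
Mass: 125.76 × 1.12 → 140.8512 g.
Cost = 140.8512 g / 1000 × $91.5/kg = $12.89.

$12.89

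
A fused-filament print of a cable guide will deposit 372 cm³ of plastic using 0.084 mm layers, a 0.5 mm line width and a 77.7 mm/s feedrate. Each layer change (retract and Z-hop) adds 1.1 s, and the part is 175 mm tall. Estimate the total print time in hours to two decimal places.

Extrusion cross-section = 0.084 × 0.5 = 0.042 mm².
Total extruded path = 372000/0.042 = 8857142.9 mm.
Print-move time: 8857142.9 / 77.7 → 113991.5 s.
Number of layers: 175 / 0.084 → 2084 (rounded up).
Non-print overhead = 2084 × 1.1 = 2292.4 s.
Altogether 113991.5 + 2292.4 = 116283.9 s, i.e. 32.30 hours.

32.30 hours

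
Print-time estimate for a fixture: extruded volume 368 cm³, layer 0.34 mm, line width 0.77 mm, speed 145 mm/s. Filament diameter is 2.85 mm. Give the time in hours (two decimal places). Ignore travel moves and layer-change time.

Line area = 0.34 × 0.77, so 0.2618 mm².
Path length: 368000 mm³ / 0.2618 mm² → 1405653.2 mm.
Print-move time: 1405653.2 / 145 → 9694.2 s.
In the requested units: 9694.2 s = 2.69 hours.

2.69 hours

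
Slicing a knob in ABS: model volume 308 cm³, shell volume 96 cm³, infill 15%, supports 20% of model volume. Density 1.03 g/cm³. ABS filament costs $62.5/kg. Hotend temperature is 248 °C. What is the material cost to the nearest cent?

$12.19

Interior volume = 308 − 96, so 212 cm³.
Infill volume = 0.15 × 212 = 31.8 cm³.
Support = 0.20 × 308, so 61.6 cm³.
Total extruded = 96 + 31.8 + 61.6, so 189.4 cm³.
Mass = 189.4 × 1.03, so 195.082 g.
At $62.5/kg: 195.082/1000 × 62.5 = $12.19.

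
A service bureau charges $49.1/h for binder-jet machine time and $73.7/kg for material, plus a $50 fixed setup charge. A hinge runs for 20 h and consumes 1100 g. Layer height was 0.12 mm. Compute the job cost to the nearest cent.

$1113.07

Machine-time cost = 49.1 × 20 = $982.00.
Feedstock cost = 73.7 × 1100/1000, so $81.07.
Adding setup: 982.00 + 81.07 + 50 → $1113.07.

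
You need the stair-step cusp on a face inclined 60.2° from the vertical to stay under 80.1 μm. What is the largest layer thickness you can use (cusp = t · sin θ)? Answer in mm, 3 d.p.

0.092 mm

sin(60.2°) = 0.8678; t_max = 0.0801/0.8678 = 0.092 mm.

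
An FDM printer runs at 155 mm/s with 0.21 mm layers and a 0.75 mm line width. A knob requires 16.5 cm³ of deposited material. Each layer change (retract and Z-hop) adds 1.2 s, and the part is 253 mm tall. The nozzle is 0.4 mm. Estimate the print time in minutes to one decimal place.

35.4 minutes

Line area: 0.21 × 0.75 → 0.1575 mm².
Toolpath length = 16.5 cm³ / 0.1575 mm² = 16500 / 0.1575 = 104761.9 mm.
Time extruding = 104761.9 / 155 = 675.9 s.
Layers = ⌈253/0.21⌉ = 1205.
Layer-change overhead = 1205 × 1.2, so 1446 s.
Total = 675.9 + 1446 = 2121.9 s = 35.4 minutes.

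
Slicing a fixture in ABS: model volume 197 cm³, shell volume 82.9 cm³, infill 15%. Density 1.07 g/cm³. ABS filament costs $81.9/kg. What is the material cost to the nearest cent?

Interior volume = 197 − 82.9 = 114.1 cm³.
Infill volume = 0.15 × 114.1, so 17.115 cm³.
Total extruded = 82.9 + 17.115, so 100.015 cm³.
Mass: 100.015 × 1.07 → 107.01605 g.
At $81.9/kg: 107.01605/1000 × 81.9 = $8.76.

$8.76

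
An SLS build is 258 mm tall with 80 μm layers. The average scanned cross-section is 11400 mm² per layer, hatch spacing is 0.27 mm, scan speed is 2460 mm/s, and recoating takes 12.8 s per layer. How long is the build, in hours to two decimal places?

Layer count = ceil(258 / 0.08) = 3225.
Scan path per layer = 11400 / 0.27, so 42222.2 mm.
Per-layer scan time: 42222.2 / 2460 → 17.1635 s.
Time per layer = 17.1635 + 12.8, so 29.9635 s.
Build time = 3225 × 29.9635 = 96632.2875 s = 26.84 hours.

26.84 hours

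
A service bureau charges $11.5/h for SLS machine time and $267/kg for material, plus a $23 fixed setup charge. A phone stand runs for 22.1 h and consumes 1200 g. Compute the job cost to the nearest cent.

$597.55

Time charge = 11.5 × 22.1 = $254.15.
Material cost: 267 × 1200/1000 → $320.40.
Total = 254.15 + 320.40 + 23 = $597.55.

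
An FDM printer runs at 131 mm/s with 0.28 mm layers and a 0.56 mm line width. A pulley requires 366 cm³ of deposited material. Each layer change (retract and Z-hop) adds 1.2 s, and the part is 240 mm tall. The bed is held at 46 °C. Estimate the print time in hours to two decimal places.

Extrusion cross-section: 0.28 × 0.56 → 0.1568 mm².
Toolpath length = 366 cm³ / 0.1568 mm² = 366000 / 0.1568 = 2334183.7 mm.
Time extruding = 2334183.7 / 131 = 17818.2 s.
Layer count = ceil(240 / 0.28) = 858.
Z-hop total = 858 × 1.2, so 1029.6 s.
Altogether 17818.2 + 1029.6 = 18847.8 s, i.e. 5.24 hours.

5.24 hours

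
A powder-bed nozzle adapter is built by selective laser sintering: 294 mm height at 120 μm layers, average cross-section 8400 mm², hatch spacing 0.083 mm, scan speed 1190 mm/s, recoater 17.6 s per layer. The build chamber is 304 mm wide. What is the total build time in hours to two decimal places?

69.86 hours

Layer count = ceil(294 / 0.12) = 2450.
Per-layer scan distance = 8400 / 0.083 = 101204.8 mm.
Laser time per layer = 101204.8 / 1190, so 85.0461 s.
Time per layer = 85.0461 + 17.6, so 102.6461 s.
Total: 2450 × 102.6461 s = 251482.945 s → 69.86 hours.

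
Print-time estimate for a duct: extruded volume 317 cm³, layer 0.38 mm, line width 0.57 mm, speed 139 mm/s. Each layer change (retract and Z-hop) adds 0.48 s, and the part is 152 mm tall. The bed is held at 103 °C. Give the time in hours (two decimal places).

2.98 hours

Line area = 0.38 × 0.57 = 0.2166 mm².
Path length: 317000 mm³ / 0.2166 mm² → 1463527.2 mm.
Time extruding: 1463527.2 / 139 → 10529 s.
Number of layers: 152 / 0.38 → 400 (rounded up).
Layer-change overhead: 400 × 0.48 → 192 s.
Altogether 10529 + 192 = 10721 s, i.e. 2.98 hours.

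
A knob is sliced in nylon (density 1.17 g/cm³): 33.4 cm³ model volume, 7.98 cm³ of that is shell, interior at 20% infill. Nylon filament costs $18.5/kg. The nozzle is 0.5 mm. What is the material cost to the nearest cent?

Volume inside the shell: 33.4 − 7.98 → 25.42 cm³.
Deposited infill = 0.20 × 25.42, so 5.084 cm³.
Total printed volume = 7.98 + 5.084, so 13.064 cm³.
Mass: 13.064 × 1.17 → 15.28488 g.
Cost = 15.28488 g / 1000 × $18.5/kg = $0.28.

$0.28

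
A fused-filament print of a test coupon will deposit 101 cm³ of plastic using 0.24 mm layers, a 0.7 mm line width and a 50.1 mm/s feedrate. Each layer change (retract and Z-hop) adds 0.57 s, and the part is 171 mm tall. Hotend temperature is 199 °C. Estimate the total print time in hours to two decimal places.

3.45 hours

Line area = 0.24 × 0.7 = 0.168 mm².
Total extruded path = 101000/0.168 = 601190.5 mm.
Print-move time: 601190.5 / 50.1 → 11999.8 s.
Number of layers: 171 / 0.24 → 713 (rounded up).
Layer-change overhead = 713 × 0.57, so 406.41 s.
Altogether 11999.8 + 406.41 = 12406.21 s, i.e. 3.45 hours.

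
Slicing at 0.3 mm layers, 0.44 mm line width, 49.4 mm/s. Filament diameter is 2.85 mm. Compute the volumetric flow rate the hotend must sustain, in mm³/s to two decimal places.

6.52

A = 0.3 × 0.44, so 0.132 mm².
Q = v·A = 49.4 × 0.132 = 6.52 mm³/s.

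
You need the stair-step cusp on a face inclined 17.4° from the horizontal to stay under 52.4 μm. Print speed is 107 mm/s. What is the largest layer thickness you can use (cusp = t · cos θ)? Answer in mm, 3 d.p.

t = h_c / cos θ = 0.0524 / 0.9542 = 0.055 mm.

0.055 mm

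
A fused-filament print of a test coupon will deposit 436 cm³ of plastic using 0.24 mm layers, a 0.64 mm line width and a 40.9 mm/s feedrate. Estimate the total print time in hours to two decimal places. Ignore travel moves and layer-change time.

Extrusion cross-section = 0.24 × 0.64 = 0.1536 mm².
Toolpath length = 436 cm³ / 0.1536 mm² = 436000 / 0.1536 = 2838541.7 mm.
Extrusion time = 2838541.7 / 40.9 = 69402 s.
In the requested units: 69402 s = 19.28 hours.

19.28 hours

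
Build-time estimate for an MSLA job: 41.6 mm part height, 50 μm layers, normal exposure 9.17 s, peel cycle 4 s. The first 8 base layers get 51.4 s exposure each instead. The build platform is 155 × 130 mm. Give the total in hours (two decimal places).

3.14 hours

Layer count = ceil(41.6 / 0.05) = 832.
Bottom layers = 8 × (51.4 + 4), so 443.2 s.
Remaining layers: 824 × (9.17 + 4) → 10852.08 s.
Total = 443.2 + 10852.08 = 11295.28 s = 3.14 hours.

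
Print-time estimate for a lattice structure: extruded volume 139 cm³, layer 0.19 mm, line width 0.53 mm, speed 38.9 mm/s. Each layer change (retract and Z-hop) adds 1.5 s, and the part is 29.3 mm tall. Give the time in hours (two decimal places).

9.92 hours

Extrusion cross-section = 0.19 × 0.53, so 0.1007 mm².
Path length: 139000 mm³ / 0.1007 mm² → 1380337.6 mm.
Print-move time = 1380337.6 / 38.9, so 35484.3 s.
Number of layers: 29.3 / 0.19 → 155 (rounded up).
Layer-change overhead = 155 × 1.5, so 232.5 s.
Altogether 35484.3 + 232.5 = 35716.8 s, i.e. 9.92 hours.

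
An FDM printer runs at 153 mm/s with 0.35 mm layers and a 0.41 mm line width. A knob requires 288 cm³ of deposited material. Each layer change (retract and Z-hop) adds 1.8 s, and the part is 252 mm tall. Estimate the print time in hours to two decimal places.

4.00 hours

Bead cross-section: 0.35 × 0.41 → 0.1435 mm².
Toolpath length = 288 cm³ / 0.1435 mm² = 288000 / 0.1435 = 2006968.6 mm.
Extrusion time = 2006968.6 / 153, so 13117.4 s.
Number of layers: 252 / 0.35 → 720 (rounded up).
Z-hop total: 720 × 1.8 → 1296 s.
Altogether 13117.4 + 1296 = 14413.4 s, i.e. 4.00 hours.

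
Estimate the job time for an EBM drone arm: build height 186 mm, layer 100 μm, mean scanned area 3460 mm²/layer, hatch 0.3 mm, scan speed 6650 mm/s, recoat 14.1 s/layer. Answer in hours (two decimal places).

8.18 hours

Number of layers: 186 / 0.1 → 1860 (rounded up).
Hatch length per layer = 3460 / 0.3 = 11533.3 mm.
Beam time per layer = 11533.3 / 6650, so 1.7343 s.
Layer cycle: 1.7343 + 14.1 → 15.8343 s.
Total: 1860 × 15.8343 s = 29451.798 s → 8.18 hours.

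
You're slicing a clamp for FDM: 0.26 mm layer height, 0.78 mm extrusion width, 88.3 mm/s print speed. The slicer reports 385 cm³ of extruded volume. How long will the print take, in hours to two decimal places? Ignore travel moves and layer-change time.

Extrusion cross-section = 0.26 × 0.78, so 0.2028 mm².
Toolpath length = 385 cm³ / 0.2028 mm² = 385000 / 0.2028 = 1898422.1 mm.
Print-move time = 1898422.1 / 88.3, so 21499.7 s.
21499.7 s = 5.97 hours.

5.97 hours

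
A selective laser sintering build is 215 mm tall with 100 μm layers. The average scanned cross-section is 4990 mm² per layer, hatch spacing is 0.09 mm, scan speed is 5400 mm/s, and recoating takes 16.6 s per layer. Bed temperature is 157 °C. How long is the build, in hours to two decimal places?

Layers = ⌈215/0.1⌉ = 2150.
Scan path per layer = 4990 / 0.09, so 55444.4 mm.
Laser time per layer: 55444.4 / 5400 → 10.2675 s.
Per-layer time: 10.2675 + 16.6 → 26.8675 s.
2150 layers × 26.8675 s/layer = 57765.125 s, i.e. 16.05 hours.

16.05 hours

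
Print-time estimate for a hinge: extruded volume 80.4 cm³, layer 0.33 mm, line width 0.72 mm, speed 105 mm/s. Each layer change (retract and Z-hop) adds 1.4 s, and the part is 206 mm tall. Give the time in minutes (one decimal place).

Line area = 0.33 × 0.72 = 0.2376 mm².
Toolpath length = 80.4 cm³ / 0.2376 mm² = 80400 / 0.2376 = 338383.8 mm.
Time extruding = 338383.8 / 105, so 3222.7 s.
Number of layers: 206 / 0.33 → 625 (rounded up).
Non-print overhead: 625 × 1.4 → 875 s.
Total = 3222.7 + 875 = 4097.7 s = 68.3 minutes.

68.3 minutes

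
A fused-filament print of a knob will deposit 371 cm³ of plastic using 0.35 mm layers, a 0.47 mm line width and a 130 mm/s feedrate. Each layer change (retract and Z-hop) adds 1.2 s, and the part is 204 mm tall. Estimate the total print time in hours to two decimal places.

Extrusion cross-section: 0.35 × 0.47 → 0.1645 mm².
Total extruded path = 371000/0.1645 = 2255319.1 mm.
Extrusion time: 2255319.1 / 130 → 17348.6 s.
Layers = ⌈204/0.35⌉ = 583.
Non-print overhead: 583 × 1.2 → 699.6 s.
Altogether 17348.6 + 699.6 = 18048.2 s, i.e. 5.01 hours.

5.01 hours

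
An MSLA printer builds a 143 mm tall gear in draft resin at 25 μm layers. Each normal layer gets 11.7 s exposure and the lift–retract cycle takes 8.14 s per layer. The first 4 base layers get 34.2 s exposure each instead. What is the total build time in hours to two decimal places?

Layer count = ceil(143 / 0.025) = 5720.
Burn-in layers: 4 × (34.2 + 8.14) → 169.36 s.
Normal layers = 5716 × (11.7 + 8.14) = 113405.44 s.
Total = 169.36 + 113405.44 = 113574.8 s = 31.55 hours.

31.55 hours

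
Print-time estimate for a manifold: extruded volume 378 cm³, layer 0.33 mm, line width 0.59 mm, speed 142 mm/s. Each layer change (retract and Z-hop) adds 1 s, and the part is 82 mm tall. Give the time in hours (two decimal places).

3.87 hours

Line area = 0.33 × 0.59 = 0.1947 mm².
Total extruded path = 378000/0.1947 = 1941448.4 mm.
Time extruding = 1941448.4 / 142 = 13672.2 s.
Layer count = ceil(82 / 0.33) = 249.
Non-print overhead = 249 × 1, so 249 s.
Altogether 13672.2 + 249 = 13921.2 s, i.e. 3.87 hours.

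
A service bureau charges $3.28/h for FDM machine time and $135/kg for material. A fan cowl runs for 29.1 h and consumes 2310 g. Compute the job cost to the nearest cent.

$407.30

Machine cost = 3.28 × 29.1 = $95.448.
Feedstock cost: 135 × 2310/1000 → $311.85.
Total = 95.448 + 311.85 = 407.298 ≈ $407.30.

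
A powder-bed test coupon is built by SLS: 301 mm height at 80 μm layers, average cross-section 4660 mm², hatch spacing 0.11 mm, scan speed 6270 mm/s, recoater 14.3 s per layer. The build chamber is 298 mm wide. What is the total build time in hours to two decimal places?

Layers = ⌈301/0.08⌉ = 3763.
Scan path per layer = 4660 / 0.11, so 42363.6 mm.
Scan time per layer: 42363.6 / 6270 → 6.7566 s.
Time per layer = 6.7566 + 14.3, so 21.0566 s.
Build time = 3763 × 21.0566 = 79235.9858 s = 22.01 hours.

22.01 hours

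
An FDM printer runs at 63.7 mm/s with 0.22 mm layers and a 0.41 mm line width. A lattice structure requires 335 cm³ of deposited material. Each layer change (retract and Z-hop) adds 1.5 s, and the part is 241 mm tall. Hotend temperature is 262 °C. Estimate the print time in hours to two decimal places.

Line area = 0.22 × 0.41, so 0.0902 mm².
Path length: 335000 mm³ / 0.0902 mm² → 3713969 mm.
Time extruding = 3713969 / 63.7 = 58304.1 s.
Layer count = ceil(241 / 0.22) = 1096.
Layer-change overhead: 1096 × 1.5 → 1644 s.
Altogether 58304.1 + 1644 = 59948.1 s, i.e. 16.65 hours.

16.65 hours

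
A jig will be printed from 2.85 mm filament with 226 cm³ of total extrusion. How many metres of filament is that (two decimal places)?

35.43 m

Filament cross-section = π × (2.85/2)² = 6.3794 mm².
L = 226000 mm³ / 6.3794 mm² = 35426.53 mm, i.e. 35.43 m.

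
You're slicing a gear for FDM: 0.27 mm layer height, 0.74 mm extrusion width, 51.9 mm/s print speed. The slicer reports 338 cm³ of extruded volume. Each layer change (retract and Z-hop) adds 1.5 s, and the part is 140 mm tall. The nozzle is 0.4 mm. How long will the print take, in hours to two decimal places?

9.27 hours

Extrusion cross-section: 0.27 × 0.74 → 0.1998 mm².
Total extruded path = 338000/0.1998 = 1691691.7 mm.
Time extruding = 1691691.7 / 51.9 = 32595.2 s.
Layer count = ceil(140 / 0.27) = 519.
Z-hop total = 519 × 1.5 = 778.5 s.
Altogether 32595.2 + 778.5 = 33373.7 s, i.e. 9.27 hours.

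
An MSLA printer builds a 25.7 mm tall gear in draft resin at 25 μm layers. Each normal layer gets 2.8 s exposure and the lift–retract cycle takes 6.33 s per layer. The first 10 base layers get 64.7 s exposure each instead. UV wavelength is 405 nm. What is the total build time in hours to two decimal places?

Layers = ⌈25.7/0.025⌉ = 1028.
Burn-in layers = 10 × (64.7 + 6.33), so 710.3 s.
Normal layers = 1018 × (2.8 + 6.33) = 9294.34 s.
Total = 710.3 + 9294.34 = 10004.64 s = 2.78 hours.

2.78 hours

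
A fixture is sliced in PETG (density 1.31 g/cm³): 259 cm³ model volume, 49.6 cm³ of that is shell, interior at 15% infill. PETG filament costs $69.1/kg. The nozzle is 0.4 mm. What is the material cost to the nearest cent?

Infill region: 259 − 49.6 → 209.4 cm³.
Infill volume = 0.15 × 209.4 = 31.41 cm³.
Total printed volume = 49.6 + 31.41, so 81.01 cm³.
Mass = 81.01 × 1.31 = 106.1231 g.
Cost = 106.1231 g / 1000 × $69.1/kg = $7.33.

$7.33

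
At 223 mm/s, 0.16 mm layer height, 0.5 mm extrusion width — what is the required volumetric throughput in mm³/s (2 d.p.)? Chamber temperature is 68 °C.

Bead cross-section = 0.16 × 0.5, so 0.08 mm².
Volumetric flow = 223 × 0.08 = 17.84 mm³/s.

17.84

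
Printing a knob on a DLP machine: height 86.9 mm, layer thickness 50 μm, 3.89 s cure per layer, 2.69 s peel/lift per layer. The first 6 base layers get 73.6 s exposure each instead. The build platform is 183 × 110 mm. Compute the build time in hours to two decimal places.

Number of layers: 86.9 / 0.05 → 1738 (rounded up).
Base layers = 6 × (73.6 + 2.69), so 457.74 s.
Normal layers = 1732 × (3.89 + 2.69), so 11396.56 s.
Total = 457.74 + 11396.56 = 11854.3 s = 3.29 hours.

3.29 hours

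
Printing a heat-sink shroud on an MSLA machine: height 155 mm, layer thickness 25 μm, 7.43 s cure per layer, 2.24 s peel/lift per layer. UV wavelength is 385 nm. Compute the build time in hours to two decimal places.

16.65 hours

Layer count = ceil(155 / 0.025) = 6200.
Cycle time = 7.43 + 2.24 = 9.67 s.
Build time: 6200 × 9.67 s = 59954 s, i.e. 16.65 hours.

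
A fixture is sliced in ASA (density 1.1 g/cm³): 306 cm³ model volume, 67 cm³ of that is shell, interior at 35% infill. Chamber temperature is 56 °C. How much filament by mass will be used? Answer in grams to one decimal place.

Interior volume = 306 − 67, so 239 cm³.
Deposited infill = 0.35 × 239, so 83.65 cm³.
Deposited volume = 67 + 83.65 = 150.65 cm³.
Mass = 150.65 × 1.1 = 165.715 g.

165.7 g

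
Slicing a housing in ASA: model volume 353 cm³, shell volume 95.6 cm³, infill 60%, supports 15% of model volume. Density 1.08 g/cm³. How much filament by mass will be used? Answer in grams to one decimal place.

Interior volume: 353 − 95.6 → 257.4 cm³.
Deposited infill = 0.60 × 257.4 = 154.44 cm³.
Support = 0.15 × 353 = 52.95 cm³.
Total printed volume = 95.6 + 154.44 + 52.95, so 302.99 cm³.
Mass: 302.99 × 1.08 → 327.2292 g.

327.2 g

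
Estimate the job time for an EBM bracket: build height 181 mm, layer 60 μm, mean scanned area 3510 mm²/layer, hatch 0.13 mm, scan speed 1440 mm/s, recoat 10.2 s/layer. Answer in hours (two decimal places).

Layers = ⌈181/0.06⌉ = 3017.
Per-layer scan distance = 3510 / 0.13, so 27000 mm.
Scan time per layer = 27000 / 1440, so 18.75 s.
Layer cycle = 18.75 + 10.2, so 28.95 s.
3017 layers × 28.95 s/layer = 87342.15 s, i.e. 24.26 hours.

24.26 hours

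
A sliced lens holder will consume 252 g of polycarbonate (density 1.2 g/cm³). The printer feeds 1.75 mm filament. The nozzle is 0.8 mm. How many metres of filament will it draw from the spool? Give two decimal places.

Extruded volume: 252/1.2 = 210 cm³ (210000 mm³).
Cross-section of 1.75 mm filament: π·(1.75/2)² = 2.4053 mm².
Length = 210000 / 2.4053 = 87307.2 mm = 87.31 m.

87.31 m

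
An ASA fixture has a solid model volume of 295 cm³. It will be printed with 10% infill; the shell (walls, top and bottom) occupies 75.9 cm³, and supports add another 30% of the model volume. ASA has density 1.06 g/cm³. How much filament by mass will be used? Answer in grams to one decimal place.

Volume inside the shell = 295 − 75.9, so 219.1 cm³.
Deposited infill = 0.10 × 219.1 = 21.91 cm³.
Support = 0.30 × 295 = 88.5 cm³.
Total printed volume: 75.9 + 21.91 + 88.5 → 186.31 cm³.
Mass = 186.31 × 1.06, so 197.4886 g.

197.5 g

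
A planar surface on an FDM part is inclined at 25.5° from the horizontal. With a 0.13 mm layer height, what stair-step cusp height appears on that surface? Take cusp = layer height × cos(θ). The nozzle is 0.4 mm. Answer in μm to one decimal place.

cos(25.5°) = 0.9026, so cusp = 0.13 × 0.9026 = 0.117338 mm → 117.3 μm.

117.3 μm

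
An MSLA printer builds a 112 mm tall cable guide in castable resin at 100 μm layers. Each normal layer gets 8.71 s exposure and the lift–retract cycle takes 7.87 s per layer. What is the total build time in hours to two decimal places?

5.16 hours

Number of layers: 112 / 0.1 → 1120 (rounded up).
Each layer takes = 8.71 + 7.87, so 16.58 s.
Total = 1120 × 16.58 = 18569.6 s = 5.16 hours.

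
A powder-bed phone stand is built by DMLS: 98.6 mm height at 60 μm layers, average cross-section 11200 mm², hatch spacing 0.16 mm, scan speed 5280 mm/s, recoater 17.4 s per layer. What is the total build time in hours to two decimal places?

Layers = ⌈98.6/0.06⌉ = 1644.
Scan path per layer = 11200 / 0.16 = 70000 mm.
Laser time per layer = 70000 / 5280 = 13.2576 s.
Per-layer time = 13.2576 + 17.4, so 30.6576 s.
Build time = 1644 × 30.6576 = 50401.0944 s = 14.00 hours.

14.00 hours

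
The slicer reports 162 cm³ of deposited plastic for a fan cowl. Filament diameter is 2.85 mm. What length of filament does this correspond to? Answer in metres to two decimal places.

Filament cross-section = π × (2.85/2)² = 6.3794 mm².
L = 162000 mm³ / 6.3794 mm² = 25394.24 mm, i.e. 25.39 m.

25.39 m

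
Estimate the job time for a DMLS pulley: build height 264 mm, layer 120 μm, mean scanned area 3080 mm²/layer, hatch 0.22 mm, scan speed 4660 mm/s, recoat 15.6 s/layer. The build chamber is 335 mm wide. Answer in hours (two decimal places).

Layers = ⌈264/0.12⌉ = 2200.
Per-layer scan distance: 3080 / 0.22 → 14000 mm.
Laser time per layer = 14000 / 4660, so 3.0043 s.
Layer cycle: 3.0043 + 15.6 → 18.6043 s.
Build time = 2200 × 18.6043 = 40929.46 s = 11.37 hours.

11.37 hours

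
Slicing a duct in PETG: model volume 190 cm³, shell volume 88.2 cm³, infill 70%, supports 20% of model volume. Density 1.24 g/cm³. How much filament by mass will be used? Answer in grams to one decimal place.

Interior volume: 190 − 88.2 → 101.8 cm³.
Infill deposited = 0.70 × 101.8 = 71.26 cm³.
Support = 0.20 × 190 = 38 cm³.
Total printed volume: 88.2 + 71.26 + 38 → 197.46 cm³.
Mass = 197.46 × 1.24, so 244.8504 g.

244.9 g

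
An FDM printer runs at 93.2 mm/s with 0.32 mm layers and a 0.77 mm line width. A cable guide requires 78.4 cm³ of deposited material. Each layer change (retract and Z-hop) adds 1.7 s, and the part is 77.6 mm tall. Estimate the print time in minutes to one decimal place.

63.8 minutes

Extrusion cross-section = 0.32 × 0.77 = 0.2464 mm².
Path length: 78400 mm³ / 0.2464 mm² → 318181.8 mm.
Print-move time = 318181.8 / 93.2, so 3414 s.
Layers = ⌈77.6/0.32⌉ = 243.
Z-hop total = 243 × 1.7, so 413.1 s.
Altogether 3414 + 413.1 = 3827.1 s, i.e. 63.8 minutes.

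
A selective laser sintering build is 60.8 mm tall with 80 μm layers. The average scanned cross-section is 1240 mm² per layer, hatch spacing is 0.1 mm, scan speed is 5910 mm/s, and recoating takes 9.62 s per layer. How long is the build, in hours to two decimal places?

Layer count = ceil(60.8 / 0.08) = 760.
Per-layer scan distance = 1240 / 0.1 = 12400 mm.
Per-layer scan time: 12400 / 5910 → 2.0981 s.
Per-layer time = 2.0981 + 9.62, so 11.7181 s.
Build time = 760 × 11.7181 = 8905.756 s = 2.47 hours.

2.47 hours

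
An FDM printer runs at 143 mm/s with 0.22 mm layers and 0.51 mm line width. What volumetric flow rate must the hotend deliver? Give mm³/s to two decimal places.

A = 0.22 × 0.51 = 0.1122 mm².
Q = v·A = 143 × 0.1122 = 16.04 mm³/s.

16.04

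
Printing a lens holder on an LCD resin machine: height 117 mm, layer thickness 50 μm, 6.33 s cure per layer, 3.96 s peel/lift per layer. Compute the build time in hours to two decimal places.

Layers = ⌈117/0.05⌉ = 2340.
Per-layer time: 6.33 + 3.96 → 10.29 s.
Build time: 2340 × 10.29 s = 24078.6 s, i.e. 6.69 hours.

6.69 hours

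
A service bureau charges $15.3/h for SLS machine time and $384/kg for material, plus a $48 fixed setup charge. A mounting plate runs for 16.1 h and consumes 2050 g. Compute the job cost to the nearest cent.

Machine-time cost = 15.3 × 16.1, so $246.33.
Feedstock cost: 384 × 2050/1000 → $787.20.
Total = 246.33 + 787.20 + 48 = $1081.53.

$1081.53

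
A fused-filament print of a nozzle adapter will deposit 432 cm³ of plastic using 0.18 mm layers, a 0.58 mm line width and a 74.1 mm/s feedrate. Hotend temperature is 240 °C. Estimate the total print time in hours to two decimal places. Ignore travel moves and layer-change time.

15.51 hours

Line area: 0.18 × 0.58 → 0.1044 mm².
Path length: 432000 mm³ / 0.1044 mm² → 4137931 mm.
Extrusion time: 4137931 / 74.1 → 55842.5 s.
That's 55842.5 s → 15.51 hours.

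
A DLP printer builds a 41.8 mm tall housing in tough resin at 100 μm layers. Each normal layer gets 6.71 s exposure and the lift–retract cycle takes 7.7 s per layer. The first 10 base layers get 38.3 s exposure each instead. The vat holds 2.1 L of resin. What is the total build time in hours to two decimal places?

Layers = ⌈41.8/0.1⌉ = 418.
Burn-in layers: 10 × (38.3 + 7.7) → 460 s.
Normal layers = 408 × (6.71 + 7.7) = 5879.28 s.
Sum: 460 + 5879.28 = 6339.28 s → 1.76 hours.

1.76 hours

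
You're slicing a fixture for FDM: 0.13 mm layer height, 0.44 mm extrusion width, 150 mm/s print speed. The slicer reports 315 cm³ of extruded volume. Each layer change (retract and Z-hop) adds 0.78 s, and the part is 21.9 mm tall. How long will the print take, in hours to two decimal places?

Line area: 0.13 × 0.44 → 0.0572 mm².
Path length: 315000 mm³ / 0.0572 mm² → 5506993 mm.
Print-move time = 5506993 / 150, so 36713.3 s.
Layer count = ceil(21.9 / 0.13) = 169.
Layer-change overhead = 169 × 0.78, so 131.82 s.
Total = 36713.3 + 131.82 = 36845.12 s = 10.23 hours.

10.23 hours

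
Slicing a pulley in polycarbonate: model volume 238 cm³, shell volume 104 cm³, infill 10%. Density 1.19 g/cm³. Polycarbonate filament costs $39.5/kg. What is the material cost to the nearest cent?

$5.52

Volume inside the shell: 238 − 104 → 134 cm³.
Deposited infill = 0.10 × 134 = 13.4 cm³.
Total extruded = 104 + 13.4 = 117.4 cm³.
Mass: 117.4 × 1.19 → 139.706 g.
Cost = 139.706 g / 1000 × $39.5/kg = $5.52.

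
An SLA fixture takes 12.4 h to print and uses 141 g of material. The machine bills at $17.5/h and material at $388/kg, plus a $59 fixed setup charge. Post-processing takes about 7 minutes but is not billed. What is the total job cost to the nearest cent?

Machine cost = 17.5 × 12.4, so $217.00.
Feedstock cost = 388 × 141/1000 = $54.708.
Adding setup: 217.00 + 54.708 + 59 → 330.708 ≈ $330.71.

$330.71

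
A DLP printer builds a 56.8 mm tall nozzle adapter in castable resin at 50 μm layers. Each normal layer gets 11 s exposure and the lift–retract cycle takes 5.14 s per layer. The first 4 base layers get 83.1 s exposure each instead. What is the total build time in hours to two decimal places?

5.17 hours

Number of layers: 56.8 / 0.05 → 1136 (rounded up).
Base layers: 4 × (83.1 + 5.14) → 352.96 s.
Regular layers = 1132 × (11 + 5.14) = 18270.48 s.
Total = 352.96 + 18270.48 = 18623.44 s = 5.17 hours.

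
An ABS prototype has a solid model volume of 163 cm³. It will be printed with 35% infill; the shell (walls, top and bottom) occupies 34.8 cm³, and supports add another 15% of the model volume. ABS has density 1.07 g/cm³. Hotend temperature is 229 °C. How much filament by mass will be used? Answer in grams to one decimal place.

Volume inside the shell = 163 − 34.8 = 128.2 cm³.
Infill volume = 0.35 × 128.2 = 44.87 cm³.
Support = 0.15 × 163, so 24.45 cm³.
Total extruded: 34.8 + 44.87 + 24.45 → 104.12 cm³.
Mass = 104.12 × 1.07 = 111.4084 g.

111.4 g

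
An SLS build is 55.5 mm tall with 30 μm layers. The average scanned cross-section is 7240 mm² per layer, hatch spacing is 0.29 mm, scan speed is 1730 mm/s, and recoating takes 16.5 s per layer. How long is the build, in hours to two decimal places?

Layers = ⌈55.5/0.03⌉ = 1850.
Scan path per layer = 7240 / 0.29 = 24965.5 mm.
Per-layer scan time = 24965.5 / 1730, so 14.4309 s.
Per-layer time: 14.4309 + 16.5 → 30.9309 s.
1850 layers × 30.9309 s/layer = 57222.165 s, i.e. 15.90 hours.

15.90 hours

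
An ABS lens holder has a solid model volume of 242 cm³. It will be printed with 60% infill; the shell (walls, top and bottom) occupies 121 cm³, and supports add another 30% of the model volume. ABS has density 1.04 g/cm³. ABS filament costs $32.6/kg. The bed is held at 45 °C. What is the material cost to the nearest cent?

$9.03

Interior volume = 242 − 121, so 121 cm³.
Infill deposited: 0.60 × 121 → 72.6 cm³.
Support = 0.30 × 242, so 72.6 cm³.
Deposited volume: 121 + 72.6 + 72.6 → 266.2 cm³.
Mass: 266.2 × 1.04 → 276.848 g.
At $32.6/kg: 276.848/1000 × 32.6 = $9.03.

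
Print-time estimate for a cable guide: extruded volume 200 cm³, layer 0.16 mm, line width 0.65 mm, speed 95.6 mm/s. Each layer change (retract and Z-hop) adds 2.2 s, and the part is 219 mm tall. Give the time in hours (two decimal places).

6.42 hours

Line area: 0.16 × 0.65 → 0.104 mm².
Total extruded path = 200000/0.104 = 1923076.9 mm.
Time extruding: 1923076.9 / 95.6 → 20115.9 s.
Layer count = ceil(219 / 0.16) = 1369.
Non-print overhead: 1369 × 2.2 → 3011.8 s.
Total = 20115.9 + 3011.8 = 23127.7 s = 6.42 hours.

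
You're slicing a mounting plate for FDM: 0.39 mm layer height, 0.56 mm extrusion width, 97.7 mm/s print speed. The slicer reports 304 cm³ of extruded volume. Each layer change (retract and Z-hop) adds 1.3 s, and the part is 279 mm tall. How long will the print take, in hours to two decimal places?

Line area = 0.39 × 0.56 = 0.2184 mm².
Toolpath length = 304 cm³ / 0.2184 mm² = 304000 / 0.2184 = 1391941.4 mm.
Time extruding = 1391941.4 / 97.7 = 14247.1 s.
Layers = ⌈279/0.39⌉ = 716.
Layer-change overhead = 716 × 1.3 = 930.8 s.
Total = 14247.1 + 930.8 = 15177.9 s = 4.22 hours.

4.22 hours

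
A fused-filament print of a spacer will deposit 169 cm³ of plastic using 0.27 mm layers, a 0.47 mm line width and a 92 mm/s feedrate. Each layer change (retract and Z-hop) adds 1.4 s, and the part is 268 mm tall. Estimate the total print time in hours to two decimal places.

4.41 hours

Bead cross-section = 0.27 × 0.47 = 0.1269 mm².
Toolpath length = 169 cm³ / 0.1269 mm² = 169000 / 0.1269 = 1331757.3 mm.
Time extruding: 1331757.3 / 92 → 14475.6 s.
Layers = ⌈268/0.27⌉ = 993.
Z-hop total = 993 × 1.4 = 1390.2 s.
Altogether 14475.6 + 1390.2 = 15865.8 s, i.e. 4.41 hours.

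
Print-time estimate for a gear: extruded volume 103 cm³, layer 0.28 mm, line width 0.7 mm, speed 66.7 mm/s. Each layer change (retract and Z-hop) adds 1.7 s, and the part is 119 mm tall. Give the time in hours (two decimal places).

Line area = 0.28 × 0.7, so 0.196 mm².
Path length: 103000 mm³ / 0.196 mm² → 525510.2 mm.
Extrusion time = 525510.2 / 66.7 = 7878.7 s.
Number of layers: 119 / 0.28 → 425 (rounded up).
Non-print overhead = 425 × 1.7 = 722.5 s.
Altogether 7878.7 + 722.5 = 8601.2 s, i.e. 2.39 hours.

2.39 hours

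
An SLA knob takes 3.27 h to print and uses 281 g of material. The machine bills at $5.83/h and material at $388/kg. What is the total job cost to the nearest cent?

Machine-time cost: 5.83 × 3.27 → $19.0641.
Material cost = 388 × 281/1000, so $109.028.
Job cost: 19.0641 + 109.028 = 128.0921 ≈ $128.09.

$128.09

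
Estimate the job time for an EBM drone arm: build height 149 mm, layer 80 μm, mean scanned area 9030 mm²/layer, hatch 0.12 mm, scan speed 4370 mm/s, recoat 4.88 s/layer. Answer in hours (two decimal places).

Number of layers: 149 / 0.08 → 1863 (rounded up).
Hatch length per layer = 9030 / 0.12, so 75250 mm.
Per-layer scan time = 75250 / 4370 = 17.2197 s.
Layer cycle: 17.2197 + 4.88 → 22.0997 s.
Total: 1863 × 22.0997 s = 41171.7411 s → 11.44 hours.

11.44 hours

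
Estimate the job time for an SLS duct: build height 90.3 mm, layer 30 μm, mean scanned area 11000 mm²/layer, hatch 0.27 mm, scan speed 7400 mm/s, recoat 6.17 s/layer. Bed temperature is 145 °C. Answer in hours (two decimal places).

9.76 hours

Layers = ⌈90.3/0.03⌉ = 3010.
Scan path per layer = 11000 / 0.27 = 40740.7 mm.
Scan time per layer: 40740.7 / 7400 → 5.5055 s.
Per-layer time = 5.5055 + 6.17 = 11.6755 s.
3010 layers × 11.6755 s/layer = 35143.255 s, i.e. 9.76 hours.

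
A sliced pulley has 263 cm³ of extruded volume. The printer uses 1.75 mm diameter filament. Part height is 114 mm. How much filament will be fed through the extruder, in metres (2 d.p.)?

109.34 m

Filament cross-section = π × (1.75/2)² = 2.4053 mm².
Length = 263 cm³ / 2.4053 mm² = 263000 / 2.4053 = 109341.87 mm = 109.34 m.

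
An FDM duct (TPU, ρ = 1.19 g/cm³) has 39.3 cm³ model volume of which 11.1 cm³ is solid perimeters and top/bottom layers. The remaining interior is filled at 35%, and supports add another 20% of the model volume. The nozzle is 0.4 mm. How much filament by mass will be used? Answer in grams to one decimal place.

34.3 g

Interior volume = 39.3 − 11.1, so 28.2 cm³.
Infill volume = 0.35 × 28.2, so 9.87 cm³.
Support = 0.20 × 39.3 = 7.86 cm³.
Deposited volume = 11.1 + 9.87 + 7.86 = 28.83 cm³.
Mass = 28.83 × 1.19 = 34.3077 g.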